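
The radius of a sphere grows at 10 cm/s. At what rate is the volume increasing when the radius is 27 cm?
29160π cm³/s

V = (4/3)πr³
dV/dt = dV/dr · dr/dt = 4πr² · 10
At r = 27: dV/dt = 29160π cm³/s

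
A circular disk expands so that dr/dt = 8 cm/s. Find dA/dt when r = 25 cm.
400π cm²/s

A = πr²
dA/dt = 2πr · dr/dt = 2π(25)(8) = 400π cm²/s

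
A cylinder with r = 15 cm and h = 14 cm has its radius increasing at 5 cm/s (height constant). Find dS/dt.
440π cm²/s

S = 2πrh + 2πr² (lateral + bases)
dS/dt = (2πh + 4πr)·dr/dt = (2π·14 + 4π·15)·5
= 440π cm²/s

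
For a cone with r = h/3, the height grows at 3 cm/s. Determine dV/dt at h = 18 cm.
108π cm³/s

V = (1/3)π(h/3)²h = πh³/27
dV/dt = πh²/9 · 3
At h = 18: dV/dt = 108π cm³/s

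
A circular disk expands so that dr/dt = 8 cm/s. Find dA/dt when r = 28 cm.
448π cm²/s

A = πr²
dA/dt = 2πr · dr/dt = 2π(28)(8) = 448π cm²/s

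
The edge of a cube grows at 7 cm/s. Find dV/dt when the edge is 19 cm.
7581 cm³/s

V = s³
dV/dt = 3s² · ds/dt = 3·19²·7 = 7581 cm³/s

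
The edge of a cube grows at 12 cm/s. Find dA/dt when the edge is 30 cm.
4320 cm²/s

A = 6s²
dA/dt = 12s · ds/dt = 12·30·12 = 4320 cm²/s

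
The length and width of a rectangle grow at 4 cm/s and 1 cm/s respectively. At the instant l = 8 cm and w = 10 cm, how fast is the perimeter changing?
10 cm/s

P = 2(l + w)
dP/dt = 2(dl/dt + dw/dt) = 2(4 + 1) = 10 cm/s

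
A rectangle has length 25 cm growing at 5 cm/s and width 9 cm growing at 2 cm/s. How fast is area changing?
95 cm²/s

A = lw
dA/dt = w·dl/dt + l·dw/dt = 9·5 + 25·2 = 95 cm²/s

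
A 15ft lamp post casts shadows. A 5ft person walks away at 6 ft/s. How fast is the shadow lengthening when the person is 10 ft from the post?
3 ft/s

By similar triangles: 15/(x+s) = 5/s
Solving: s = 5x/10
ds/dt = 5/10 · dx/dt = 1/2 · 6 = 3 ft/s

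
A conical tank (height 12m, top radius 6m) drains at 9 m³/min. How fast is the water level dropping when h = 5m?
36/(25π) ≈ 0.4584 m/min

r/h = 6/12, so r = (1/2)h
V = (1/3)πr²h = (1/3)π((1/2)h)²h = (1/12)πh³
dV/dh = (1/4)πh²
dh/dt = (dV/dt)/(dV/dh) = -9/((1/4)π·5²) = -36/(25π) m/min
The level is dropping at 36/(25π) ≈ 0.4584 m/min.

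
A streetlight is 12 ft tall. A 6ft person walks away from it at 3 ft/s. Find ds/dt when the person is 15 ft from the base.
3 ft/s

By similar triangles: 12/(x+s) = 6/s
Solving: s = 6x/6
ds/dt = 6/6 · dx/dt = 1 · 3 = 3 ft/s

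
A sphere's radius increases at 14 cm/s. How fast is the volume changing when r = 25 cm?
35000π cm³/s

V = (4/3)πr³
dV/dt = dV/dr · dr/dt = 4πr² · 14
At r = 25: dV/dt = 35000π cm³/s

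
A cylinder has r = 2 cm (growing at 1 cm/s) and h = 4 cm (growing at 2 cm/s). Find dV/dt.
24π cm³/s

V = πr²h
dV/dt = 2πrh·dr/dt + πr²·dh/dt
= 2π(2)(4)(1) + π(2)²(2)
= 24π cm³/s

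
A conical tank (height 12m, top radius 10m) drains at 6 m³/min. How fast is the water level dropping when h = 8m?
27/(200π) ≈ 0.04297 m/min

r/h = 10/12, so r = (5/6)h
V = (1/3)πr²h = (1/3)π((5/6)h)²h = (25/108)πh³
dV/dh = (25/36)πh²
dh/dt = (dV/dt)/(dV/dh) = -6/((25/36)π·8²) = -27/(200π) m/min
The level is dropping at 27/(200π) ≈ 0.04297 m/min.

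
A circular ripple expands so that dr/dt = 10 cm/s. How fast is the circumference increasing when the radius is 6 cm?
20π cm/s

C = 2πr
dC/dt = 2π · dr/dt = 2π · 10 = 20π cm/s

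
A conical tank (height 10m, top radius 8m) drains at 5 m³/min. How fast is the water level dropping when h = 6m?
125/(576π) ≈ 0.06908 m/min

r/h = 8/10, so r = (4/5)h
V = (1/3)πr²h = (1/3)π((4/5)h)²h = (16/75)πh³
dV/dh = (16/25)πh²
dh/dt = (dV/dt)/(dV/dh) = -5/((16/25)π·6²) = -125/(576π) m/min
The level is dropping at 125/(576π) ≈ 0.06908 m/min.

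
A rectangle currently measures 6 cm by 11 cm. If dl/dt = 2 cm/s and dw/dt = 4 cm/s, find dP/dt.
12 cm/s

P = 2(l + w)
dP/dt = 2(dl/dt + dw/dt) = 2(2 + 4) = 12 cm/s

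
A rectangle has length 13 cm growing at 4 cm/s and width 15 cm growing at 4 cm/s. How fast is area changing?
112 cm²/s

A = lw
dA/dt = w·dl/dt + l·dw/dt = 15·4 + 13·4 = 112 cm²/s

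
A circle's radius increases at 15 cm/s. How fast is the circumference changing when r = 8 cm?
30π cm/s

C = 2πr
dC/dt = 2π · dr/dt = 2π · 15 = 30π cm/s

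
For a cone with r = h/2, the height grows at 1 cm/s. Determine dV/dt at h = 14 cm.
49π cm³/s

V = (1/3)π(h/2)²h = πh³/12
dV/dt = πh²/4 · 1
At h = 14: dV/dt = 49π cm³/s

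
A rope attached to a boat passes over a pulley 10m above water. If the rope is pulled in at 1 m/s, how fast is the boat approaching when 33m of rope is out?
33√989/989 ≈ 1.049 m/s

rope² = x² + 10²
x = √(33² - 10²) = √989
dx/dt = (rope/x) · d(rope)/dt = (33/√989) · (-1) = -33√989/989 m/s
The boat approaches at 33√989/989 ≈ 1.049 m/s.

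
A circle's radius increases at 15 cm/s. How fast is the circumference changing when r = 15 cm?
30π cm/s

C = 2πr
dC/dt = 2π · dr/dt = 2π · 15 = 30π cm/s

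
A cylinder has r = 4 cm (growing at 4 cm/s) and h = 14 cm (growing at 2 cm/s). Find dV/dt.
480π cm³/s

V = πr²h
dV/dt = 2πrh·dr/dt + πr²·dh/dt
= 2π(4)(14)(4) + π(4)²(2)
= 480π cm³/s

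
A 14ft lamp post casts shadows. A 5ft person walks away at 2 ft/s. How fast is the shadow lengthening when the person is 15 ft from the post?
10/9 ft/s

By similar triangles: 14/(x+s) = 5/s
Solving: s = 5x/9
ds/dt = 5/9 · dx/dt = 5/9 · 2 = 10/9 ft/s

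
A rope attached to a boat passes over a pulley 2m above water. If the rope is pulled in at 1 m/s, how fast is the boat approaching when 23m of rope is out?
23√21/105 ≈ 1.004 m/s

rope² = x² + 2²
x = √(23² - 2²) = 5√21
dx/dt = (rope/x) · d(rope)/dt = (23/(5√21)) · (-1) = -23√21/105 m/s
The boat approaches at 23√21/105 ≈ 1.004 m/s.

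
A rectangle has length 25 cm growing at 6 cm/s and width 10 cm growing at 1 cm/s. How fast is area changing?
85 cm²/s

A = lw
dA/dt = w·dl/dt + l·dw/dt = 10·6 + 25·1 = 85 cm²/s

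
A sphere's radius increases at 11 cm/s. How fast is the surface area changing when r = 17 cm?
1496π cm²/s

S = 4πr²
dS/dt = dS/dr · dr/dt = 8πr · 11
At r = 17: dS/dt = 1496π cm²/s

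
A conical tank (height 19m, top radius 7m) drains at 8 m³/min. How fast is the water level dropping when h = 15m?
2888/(11025π) ≈ 0.08338 m/min

r/h = 7/19, so r = (7/19)h
V = (1/3)πr²h = (1/3)π((7/19)h)²h = (49/1083)πh³
dV/dh = (49/361)πh²
dh/dt = (dV/dt)/(dV/dh) = -8/((49/361)π·15²) = -2888/(11025π) m/min
The level is dropping at 2888/(11025π) ≈ 0.08338 m/min.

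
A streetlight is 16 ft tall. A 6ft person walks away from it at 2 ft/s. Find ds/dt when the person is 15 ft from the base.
6/5 ft/s

By similar triangles: 16/(x+s) = 6/s
Solving: s = 6x/10
ds/dt = 6/10 · dx/dt = 3/5 · 2 = 6/5 ft/s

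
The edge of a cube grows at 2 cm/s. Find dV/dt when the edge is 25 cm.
3750 cm³/s

V = s³
dV/dt = 3s² · ds/dt = 3·25²·2 = 3750 cm³/s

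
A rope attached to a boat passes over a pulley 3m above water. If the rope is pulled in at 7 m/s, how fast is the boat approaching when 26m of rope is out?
182√667/667 ≈ 7.047 m/s

rope² = x² + 3²
x = √(26² - 3²) = √667
dx/dt = (rope/x) · d(rope)/dt = (26/√667) · (-7) = -182√667/667 m/s
The boat approaches at 182√667/667 ≈ 7.047 m/s.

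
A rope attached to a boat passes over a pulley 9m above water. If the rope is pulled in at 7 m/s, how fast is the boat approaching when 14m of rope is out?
98√115/115 ≈ 9.139 m/s

rope² = x² + 9²
x = √(14² - 9²) = √115
dx/dt = (rope/x) · d(rope)/dt = (14/√115) · (-7) = -98√115/115 m/s
The boat approaches at 98√115/115 ≈ 9.139 m/s.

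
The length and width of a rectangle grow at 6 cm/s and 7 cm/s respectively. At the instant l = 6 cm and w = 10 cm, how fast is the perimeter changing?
26 cm/s

P = 2(l + w)
dP/dt = 2(dl/dt + dw/dt) = 2(6 + 7) = 26 cm/s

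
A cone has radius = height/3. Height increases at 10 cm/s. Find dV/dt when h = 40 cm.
16000π/9 cm³/s

V = (1/3)π(h/3)²h = πh³/27
dV/dt = πh²/9 · 10
At h = 40: dV/dt = 16000π/9 cm³/s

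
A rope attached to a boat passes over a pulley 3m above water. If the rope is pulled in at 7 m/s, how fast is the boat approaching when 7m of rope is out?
49√10/20 ≈ 7.748 m/s

rope² = x² + 3²
x = √(7² - 3²) = 2√10
dx/dt = (rope/x) · d(rope)/dt = (7/(2√10)) · (-7) = -49√10/20 m/s
The boat approaches at 49√10/20 ≈ 7.748 m/s.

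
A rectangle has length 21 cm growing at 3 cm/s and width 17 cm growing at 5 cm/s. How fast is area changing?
156 cm²/s

A = lw
dA/dt = w·dl/dt + l·dw/dt = 17·3 + 21·5 = 156 cm²/s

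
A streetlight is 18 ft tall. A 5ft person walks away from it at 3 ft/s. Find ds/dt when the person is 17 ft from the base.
15/13 ft/s

By similar triangles: 18/(x+s) = 5/s
Solving: s = 5x/13
ds/dt = 5/13 · dx/dt = 5/13 · 3 = 15/13 ft/s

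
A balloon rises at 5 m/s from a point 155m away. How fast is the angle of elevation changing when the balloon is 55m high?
0.028651 rad/s

tan(θ) = y/155
sec²(θ) · dθ/dt = (1/155) · dy/dt
dθ/dt = cos²(θ)/155 · 5 = 155/(155² + 55²) · 5
dθ/dt = 0.028651 rad/s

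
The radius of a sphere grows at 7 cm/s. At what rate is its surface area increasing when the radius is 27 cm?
1512π cm²/s

S = 4πr²
dS/dt = dS/dr · dr/dt = 8πr · 7
At r = 27: dS/dt = 1512π cm²/s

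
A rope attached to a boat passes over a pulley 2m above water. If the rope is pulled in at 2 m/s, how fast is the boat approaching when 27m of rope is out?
54√29/145 ≈ 2.006 m/s

rope² = x² + 2²
x = √(27² - 2²) = 5√29
dx/dt = (rope/x) · d(rope)/dt = (27/(5√29)) · (-2) = -54√29/145 m/s
The boat approaches at 54√29/145 ≈ 2.006 m/s.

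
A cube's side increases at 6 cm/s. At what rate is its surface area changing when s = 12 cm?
864 cm²/s

A = 6s²
dA/dt = 12s · ds/dt = 12·12·6 = 864 cm²/s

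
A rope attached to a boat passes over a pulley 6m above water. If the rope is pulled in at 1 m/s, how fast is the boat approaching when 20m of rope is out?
10√91/91 ≈ 1.048 m/s

rope² = x² + 6²
x = √(20² - 6²) = 2√91
dx/dt = (rope/x) · d(rope)/dt = (20/(2√91)) · (-1) = -10√91/91 m/s
The boat approaches at 10√91/91 ≈ 1.048 m/s.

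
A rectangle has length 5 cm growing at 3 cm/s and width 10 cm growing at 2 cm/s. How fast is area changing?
40 cm²/s

A = lw
dA/dt = w·dl/dt + l·dw/dt = 10·3 + 5·2 = 40 cm²/s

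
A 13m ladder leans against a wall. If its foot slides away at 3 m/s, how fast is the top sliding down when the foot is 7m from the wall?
7√30/20 ≈ 1.917 m/s

x² + y² = 13²
2x·dx/dt + 2y·dy/dt = 0
dy/dt = -x/y · dx/dt = -7/(2√30) · 3 = -7√30/20 m/s
The top is descending at 7√30/20 ≈ 1.917 m/s.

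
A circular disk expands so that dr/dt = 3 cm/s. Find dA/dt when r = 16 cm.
96π cm²/s

A = πr²
dA/dt = 2πr · dr/dt = 2π(16)(3) = 96π cm²/s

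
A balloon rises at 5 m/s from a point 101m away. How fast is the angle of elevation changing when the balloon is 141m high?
0.016787 rad/s

tan(θ) = y/101
sec²(θ) · dθ/dt = (1/101) · dy/dt
dθ/dt = cos²(θ)/101 · 5 = 101/(101² + 141²) · 5
dθ/dt = 0.016787 rad/s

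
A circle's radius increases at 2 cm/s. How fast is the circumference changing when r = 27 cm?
4π cm/s

C = 2πr
dC/dt = 2π · dr/dt = 2π · 2 = 4π cm/s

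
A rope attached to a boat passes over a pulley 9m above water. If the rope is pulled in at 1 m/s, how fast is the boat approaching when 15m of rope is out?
5/4 = 1.25 m/s

rope² = x² + 9²
x = √(15² - 9²) = 12
dx/dt = (rope/x) · d(rope)/dt = (15/12) · (-1) = -5/4 m/s
The boat approaches at 5/4 = 1.25 m/s.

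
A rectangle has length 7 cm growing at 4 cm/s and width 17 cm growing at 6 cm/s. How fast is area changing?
110 cm²/s

A = lw
dA/dt = w·dl/dt + l·dw/dt = 17·4 + 7·6 = 110 cm²/s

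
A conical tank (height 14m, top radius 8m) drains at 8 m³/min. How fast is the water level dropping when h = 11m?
49/(242π) ≈ 0.06445 m/min

r/h = 8/14, so r = (4/7)h
V = (1/3)πr²h = (1/3)π((4/7)h)²h = (16/147)πh³
dV/dh = (16/49)πh²
dh/dt = (dV/dt)/(dV/dh) = -8/((16/49)π·11²) = -49/(242π) m/min
The level is dropping at 49/(242π) ≈ 0.06445 m/min.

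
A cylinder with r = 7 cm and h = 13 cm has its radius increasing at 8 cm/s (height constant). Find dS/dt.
432π cm²/s

S = 2πrh + 2πr² (lateral + bases)
dS/dt = (2πh + 4πr)·dr/dt = (2π·13 + 4π·7)·8
= 432π cm²/s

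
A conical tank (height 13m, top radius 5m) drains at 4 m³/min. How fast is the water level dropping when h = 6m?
169/(225π) ≈ 0.2391 m/min

r/h = 5/13, so r = (5/13)h
V = (1/3)πr²h = (1/3)π((5/13)h)²h = (25/507)πh³
dV/dh = (25/169)πh²
dh/dt = (dV/dt)/(dV/dh) = -4/((25/169)π·6²) = -169/(225π) m/min
The level is dropping at 169/(225π) ≈ 0.2391 m/min.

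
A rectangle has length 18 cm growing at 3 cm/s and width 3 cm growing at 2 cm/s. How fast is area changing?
45 cm²/s

A = lw
dA/dt = w·dl/dt + l·dw/dt = 3·3 + 18·2 = 45 cm²/s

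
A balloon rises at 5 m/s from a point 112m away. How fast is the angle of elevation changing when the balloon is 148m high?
0.016256 rad/s

tan(θ) = y/112
sec²(θ) · dθ/dt = (1/112) · dy/dt
dθ/dt = cos²(θ)/112 · 5 = 112/(112² + 148²) · 5
dθ/dt = 0.016256 rad/s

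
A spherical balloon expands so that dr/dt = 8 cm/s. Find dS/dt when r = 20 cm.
1280π cm²/s

S = 4πr²
dS/dt = dS/dr · dr/dt = 8πr · 8
At r = 20: dS/dt = 1280π cm²/s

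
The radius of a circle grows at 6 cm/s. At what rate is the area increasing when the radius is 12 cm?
144π cm²/s

A = πr²
dA/dt = 2πr · dr/dt = 2π(12)(6) = 144π cm²/s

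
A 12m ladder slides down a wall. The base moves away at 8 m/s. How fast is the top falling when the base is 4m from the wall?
2√2 ≈ 2.828 m/s

x² + y² = 12²
2x·dx/dt + 2y·dy/dt = 0
dy/dt = -x/y · dx/dt = -4/(8√2) · 8 = -2√2 m/s
The top is descending at 2√2 ≈ 2.828 m/s.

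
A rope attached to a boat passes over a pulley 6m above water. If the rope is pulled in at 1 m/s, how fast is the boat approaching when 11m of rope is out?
11√85/85 ≈ 1.193 m/s

rope² = x² + 6²
x = √(11² - 6²) = √85
dx/dt = (rope/x) · d(rope)/dt = (11/√85) · (-1) = -11√85/85 m/s
The boat approaches at 11√85/85 ≈ 1.193 m/s.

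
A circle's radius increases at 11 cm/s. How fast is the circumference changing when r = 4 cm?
22π cm/s

C = 2πr
dC/dt = 2π · dr/dt = 2π · 11 = 22π cm/s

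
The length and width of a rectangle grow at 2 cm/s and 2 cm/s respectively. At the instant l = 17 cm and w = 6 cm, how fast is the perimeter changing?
8 cm/s

P = 2(l + w)
dP/dt = 2(dl/dt + dw/dt) = 2(2 + 2) = 8 cm/s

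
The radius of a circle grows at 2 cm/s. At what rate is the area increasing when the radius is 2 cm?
8π cm²/s

A = πr²
dA/dt = 2πr · dr/dt = 2π(2)(2) = 8π cm²/s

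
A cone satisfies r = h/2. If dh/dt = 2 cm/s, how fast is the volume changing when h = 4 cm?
8π cm³/s

V = (1/3)π(h/2)²h = πh³/12
dV/dt = πh²/4 · 2
At h = 4: dV/dt = 8π cm³/s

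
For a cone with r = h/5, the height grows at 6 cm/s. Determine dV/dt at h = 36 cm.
7776π/25 cm³/s

V = (1/3)π(h/5)²h = πh³/75
dV/dt = πh²/25 · 6
At h = 36: dV/dt = 7776π/25 cm³/s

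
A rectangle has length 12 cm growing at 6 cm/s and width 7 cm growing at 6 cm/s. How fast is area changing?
114 cm²/s

A = lw
dA/dt = w·dl/dt + l·dw/dt = 7·6 + 12·6 = 114 cm²/s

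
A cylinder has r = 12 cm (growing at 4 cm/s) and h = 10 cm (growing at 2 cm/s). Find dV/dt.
1248π cm³/s

V = πr²h
dV/dt = 2πrh·dr/dt + πr²·dh/dt
= 2π(12)(10)(4) + π(12)²(2)
= 1248π cm³/s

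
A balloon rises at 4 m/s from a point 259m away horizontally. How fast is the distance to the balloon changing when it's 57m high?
114√70330/35165 ≈ 0.8597 m/s

z² = 259² + y²
z = √(259² + 57²) = √70330
dz/dt = y/z · dy/dt = 57/√70330 · 4 = 114√70330/35165 ≈ 0.8597 m/s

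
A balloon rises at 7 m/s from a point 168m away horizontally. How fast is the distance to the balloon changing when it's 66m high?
77√905/905 ≈ 2.56 m/s

z² = 168² + y²
z = √(168² + 66²) = 6√905
dz/dt = y/z · dy/dt = 66/(6√905) · 7 = 77√905/905 ≈ 2.56 m/s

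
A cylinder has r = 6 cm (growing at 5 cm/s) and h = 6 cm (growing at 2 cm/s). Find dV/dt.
432π cm³/s

V = πr²h
dV/dt = 2πrh·dr/dt + πr²·dh/dt
= 2π(6)(6)(5) + π(6)²(2)
= 432π cm³/s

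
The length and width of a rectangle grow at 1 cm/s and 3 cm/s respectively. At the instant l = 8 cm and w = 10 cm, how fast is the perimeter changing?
8 cm/s

P = 2(l + w)
dP/dt = 2(dl/dt + dw/dt) = 2(1 + 3) = 8 cm/s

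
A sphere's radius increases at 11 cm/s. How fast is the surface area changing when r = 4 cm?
352π cm²/s

S = 4πr²
dS/dt = dS/dr · dr/dt = 8πr · 11
At r = 4: dS/dt = 352π cm²/s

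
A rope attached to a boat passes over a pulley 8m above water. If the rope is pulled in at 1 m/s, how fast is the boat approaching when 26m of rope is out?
13√17/51 ≈ 1.051 m/s

rope² = x² + 8²
x = √(26² - 8²) = 6√17
dx/dt = (rope/x) · d(rope)/dt = (26/(6√17)) · (-1) = -13√17/51 m/s
The boat approaches at 13√17/51 ≈ 1.051 m/s.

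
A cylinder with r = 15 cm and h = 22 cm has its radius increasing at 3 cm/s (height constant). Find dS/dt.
312π cm²/s

S = 2πrh + 2πr² (lateral + bases)
dS/dt = (2πh + 4πr)·dr/dt = (2π·22 + 4π·15)·3
= 312π cm²/s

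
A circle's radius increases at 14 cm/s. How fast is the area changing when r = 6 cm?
168π cm²/s

A = πr²
dA/dt = 2πr · dr/dt = 2π(6)(14) = 168π cm²/s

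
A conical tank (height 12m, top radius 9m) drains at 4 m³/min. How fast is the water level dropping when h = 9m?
64/(729π) ≈ 0.02794 m/min

r/h = 9/12, so r = (3/4)h
V = (1/3)πr²h = (1/3)π((3/4)h)²h = (3/16)πh³
dV/dh = (9/16)πh²
dh/dt = (dV/dt)/(dV/dh) = -4/((9/16)π·9²) = -64/(729π) m/min
The level is dropping at 64/(729π) ≈ 0.02794 m/min.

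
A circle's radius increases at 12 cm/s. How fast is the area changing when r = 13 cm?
312π cm²/s

A = πr²
dA/dt = 2πr · dr/dt = 2π(13)(12) = 312π cm²/s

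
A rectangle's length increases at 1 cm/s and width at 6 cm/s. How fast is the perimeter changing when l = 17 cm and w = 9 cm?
14 cm/s

P = 2(l + w)
dP/dt = 2(dl/dt + dw/dt) = 2(1 + 6) = 14 cm/s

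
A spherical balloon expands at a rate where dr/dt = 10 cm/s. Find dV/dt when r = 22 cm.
19360π cm³/s

V = (4/3)πr³
dV/dt = dV/dr · dr/dt = 4πr² · 10
At r = 22: dV/dt = 19360π cm³/s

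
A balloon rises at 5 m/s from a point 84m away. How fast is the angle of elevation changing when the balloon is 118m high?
0.020019 rad/s

tan(θ) = y/84
sec²(θ) · dθ/dt = (1/84) · dy/dt
dθ/dt = cos²(θ)/84 · 5 = 84/(84² + 118²) · 5
dθ/dt = 0.020019 rad/s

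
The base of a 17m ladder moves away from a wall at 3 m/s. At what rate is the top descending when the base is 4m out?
4√273/91 ≈ 0.7263 m/s

x² + y² = 17²
2x·dx/dt + 2y·dy/dt = 0
dy/dt = -x/y · dx/dt = -4/√273 · 3 = -4√273/91 m/s
The top is descending at 4√273/91 ≈ 0.7263 m/s.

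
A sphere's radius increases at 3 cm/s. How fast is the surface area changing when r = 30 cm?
720π cm²/s

S = 4πr²
dS/dt = dS/dr · dr/dt = 8πr · 3
At r = 30: dS/dt = 720π cm²/s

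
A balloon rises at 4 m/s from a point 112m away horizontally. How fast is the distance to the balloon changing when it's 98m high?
28√113/113 ≈ 2.634 m/s

z² = 112² + y²
z = √(112² + 98²) = 14√113
dz/dt = y/z · dy/dt = 98/(14√113) · 4 = 28√113/113 ≈ 2.634 m/s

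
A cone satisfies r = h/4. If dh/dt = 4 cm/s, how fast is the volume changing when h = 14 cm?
49π cm³/s

V = (1/3)π(h/4)²h = πh³/48
dV/dt = πh²/16 · 4
At h = 14: dV/dt = 49π cm³/s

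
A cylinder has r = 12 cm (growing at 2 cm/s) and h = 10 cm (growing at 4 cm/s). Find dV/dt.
1056π cm³/s

V = πr²h
dV/dt = 2πrh·dr/dt + πr²·dh/dt
= 2π(12)(10)(2) + π(12)²(4)
= 1056π cm³/s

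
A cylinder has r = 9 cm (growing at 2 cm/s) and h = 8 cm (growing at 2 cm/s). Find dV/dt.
450π cm³/s

V = πr²h
dV/dt = 2πrh·dr/dt + πr²·dh/dt
= 2π(9)(8)(2) + π(9)²(2)
= 450π cm³/s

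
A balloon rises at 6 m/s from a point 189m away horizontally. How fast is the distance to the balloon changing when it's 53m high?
159√38530/19265 ≈ 1.62 m/s

z² = 189² + y²
z = √(189² + 53²) = √38530
dz/dt = y/z · dy/dt = 53/√38530 · 6 = 159√38530/19265 ≈ 1.62 m/s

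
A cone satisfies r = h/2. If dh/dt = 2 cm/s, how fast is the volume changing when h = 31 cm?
961π/2 cm³/s

V = (1/3)π(h/2)²h = πh³/12
dV/dt = πh²/4 · 2
At h = 31: dV/dt = 961π/2 cm³/s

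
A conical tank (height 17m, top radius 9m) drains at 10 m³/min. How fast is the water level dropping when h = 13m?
2890/(13689π) ≈ 0.0672 m/min

r/h = 9/17, so r = (9/17)h
V = (1/3)πr²h = (1/3)π((9/17)h)²h = (27/289)πh³
dV/dh = (81/289)πh²
dh/dt = (dV/dt)/(dV/dh) = -10/((81/289)π·13²) = -2890/(13689π) m/min
The level is dropping at 2890/(13689π) ≈ 0.0672 m/min.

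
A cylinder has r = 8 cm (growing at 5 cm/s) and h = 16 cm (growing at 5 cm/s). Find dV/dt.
1600π cm³/s

V = πr²h
dV/dt = 2πrh·dr/dt + πr²·dh/dt
= 2π(8)(16)(5) + π(8)²(5)
= 1600π cm³/s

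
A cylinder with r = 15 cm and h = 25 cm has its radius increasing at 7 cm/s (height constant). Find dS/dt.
770π cm²/s

S = 2πrh + 2πr² (lateral + bases)
dS/dt = (2πh + 4πr)·dr/dt = (2π·25 + 4π·15)·7
= 770π cm²/s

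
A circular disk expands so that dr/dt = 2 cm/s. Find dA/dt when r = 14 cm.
56π cm²/s

A = πr²
dA/dt = 2πr · dr/dt = 2π(14)(2) = 56π cm²/s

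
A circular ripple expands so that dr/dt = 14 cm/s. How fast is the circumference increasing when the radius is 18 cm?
28π cm/s

C = 2πr
dC/dt = 2π · dr/dt = 2π · 14 = 28π cm/s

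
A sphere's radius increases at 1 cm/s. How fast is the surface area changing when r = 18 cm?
144π cm²/s

S = 4πr²
dS/dt = dS/dr · dr/dt = 8πr · 1
At r = 18: dS/dt = 144π cm²/s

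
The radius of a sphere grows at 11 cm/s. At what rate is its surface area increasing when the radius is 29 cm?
2552π cm²/s

S = 4πr²
dS/dt = dS/dr · dr/dt = 8πr · 11
At r = 29: dS/dt = 2552π cm²/s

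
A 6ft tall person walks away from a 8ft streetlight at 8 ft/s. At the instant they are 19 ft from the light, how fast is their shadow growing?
24 ft/s

By similar triangles: 8/(x+s) = 6/s
Solving: s = 6x/2
ds/dt = 6/2 · dx/dt = 3 · 8 = 24 ft/s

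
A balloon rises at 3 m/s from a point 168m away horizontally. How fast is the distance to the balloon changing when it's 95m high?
285/193 ≈ 1.477 m/s

z² = 168² + y²
z = √(168² + 95²) = 193
dz/dt = y/z · dy/dt = 95/193 · 3 = 285/193 ≈ 1.477 m/s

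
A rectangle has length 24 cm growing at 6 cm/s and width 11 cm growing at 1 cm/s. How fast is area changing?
90 cm²/s

A = lw
dA/dt = w·dl/dt + l·dw/dt = 11·6 + 24·1 = 90 cm²/s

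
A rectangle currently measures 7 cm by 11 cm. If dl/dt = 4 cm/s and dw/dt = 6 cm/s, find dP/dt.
20 cm/s

P = 2(l + w)
dP/dt = 2(dl/dt + dw/dt) = 2(4 + 6) = 20 cm/s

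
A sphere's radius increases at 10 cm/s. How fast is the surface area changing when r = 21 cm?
1680π cm²/s

S = 4πr²
dS/dt = dS/dr · dr/dt = 8πr · 10
At r = 21: dS/dt = 1680π cm²/s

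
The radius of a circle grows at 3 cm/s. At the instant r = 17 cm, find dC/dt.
6π cm/s

C = 2πr
dC/dt = 2π · dr/dt = 2π · 3 = 6π cm/s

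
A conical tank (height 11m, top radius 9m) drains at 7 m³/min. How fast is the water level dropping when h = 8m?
847/(5184π) ≈ 0.05201 m/min

r/h = 9/11, so r = (9/11)h
V = (1/3)πr²h = (1/3)π((9/11)h)²h = (27/121)πh³
dV/dh = (81/121)πh²
dh/dt = (dV/dt)/(dV/dh) = -7/((81/121)π·8²) = -847/(5184π) m/min
The level is dropping at 847/(5184π) ≈ 0.05201 m/min.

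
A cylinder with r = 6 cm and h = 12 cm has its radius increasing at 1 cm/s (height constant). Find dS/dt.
48π cm²/s

S = 2πrh + 2πr² (lateral + bases)
dS/dt = (2πh + 4πr)·dr/dt = (2π·12 + 4π·6)·1
= 48π cm²/s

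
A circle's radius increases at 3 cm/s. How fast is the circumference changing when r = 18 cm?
6π cm/s

C = 2πr
dC/dt = 2π · dr/dt = 2π · 3 = 6π cm/s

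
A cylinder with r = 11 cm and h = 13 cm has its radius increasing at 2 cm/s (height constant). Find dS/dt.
140π cm²/s

S = 2πrh + 2πr² (lateral + bases)
dS/dt = (2πh + 4πr)·dr/dt = (2π·13 + 4π·11)·2
= 140π cm²/s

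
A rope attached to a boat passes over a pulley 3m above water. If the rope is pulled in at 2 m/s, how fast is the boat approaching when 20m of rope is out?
40√391/391 ≈ 2.023 m/s

rope² = x² + 3²
x = √(20² - 3²) = √391
dx/dt = (rope/x) · d(rope)/dt = (20/√391) · (-2) = -40√391/391 m/s
The boat approaches at 40√391/391 ≈ 2.023 m/s.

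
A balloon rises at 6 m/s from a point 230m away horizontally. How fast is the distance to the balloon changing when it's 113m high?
678√65669/65669 ≈ 2.646 m/s

z² = 230² + y²
z = √(230² + 113²) = √65669
dz/dt = y/z · dy/dt = 113/√65669 · 6 = 678√65669/65669 ≈ 2.646 m/s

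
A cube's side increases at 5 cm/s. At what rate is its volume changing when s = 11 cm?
1815 cm³/s

V = s³
dV/dt = 3s² · ds/dt = 3·11²·5 = 1815 cm³/s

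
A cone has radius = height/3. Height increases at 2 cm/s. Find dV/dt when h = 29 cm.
1682π/9 cm³/s

V = (1/3)π(h/3)²h = πh³/27
dV/dt = πh²/9 · 2
At h = 29: dV/dt = 1682π/9 cm³/s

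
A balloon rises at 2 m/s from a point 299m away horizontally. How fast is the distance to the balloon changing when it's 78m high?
12√565/565 ≈ 0.5048 m/s

z² = 299² + y²
z = √(299² + 78²) = 13√565
dz/dt = y/z · dy/dt = 78/(13√565) · 2 = 12√565/565 ≈ 0.5048 m/s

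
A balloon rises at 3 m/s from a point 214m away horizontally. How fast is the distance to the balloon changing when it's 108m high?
162√85/1105 ≈ 1.352 m/s

z² = 214² + y²
z = √(214² + 108²) = 26√85
dz/dt = y/z · dy/dt = 108/(26√85) · 3 = 162√85/1105 ≈ 1.352 m/s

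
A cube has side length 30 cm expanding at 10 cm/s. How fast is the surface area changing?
3600 cm²/s

A = 6s²
dA/dt = 12s · ds/dt = 12·30·10 = 3600 cm²/s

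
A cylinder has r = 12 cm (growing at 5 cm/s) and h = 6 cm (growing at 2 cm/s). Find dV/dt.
1008π cm³/s

V = πr²h
dV/dt = 2πrh·dr/dt + πr²·dh/dt
= 2π(12)(6)(5) + π(12)²(2)
= 1008π cm³/s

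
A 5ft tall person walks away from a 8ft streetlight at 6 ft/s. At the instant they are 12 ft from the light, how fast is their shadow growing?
10 ft/s

By similar triangles: 8/(x+s) = 5/s
Solving: s = 5x/3
ds/dt = 5/3 · dx/dt = 5/3 · 6 = 10 ft/s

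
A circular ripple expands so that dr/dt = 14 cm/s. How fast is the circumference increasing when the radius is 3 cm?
28π cm/s

C = 2πr
dC/dt = 2π · dr/dt = 2π · 14 = 28π cm/s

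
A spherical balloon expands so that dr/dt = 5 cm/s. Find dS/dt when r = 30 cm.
1200π cm²/s

S = 4πr²
dS/dt = dS/dr · dr/dt = 8πr · 5
At r = 30: dS/dt = 1200π cm²/s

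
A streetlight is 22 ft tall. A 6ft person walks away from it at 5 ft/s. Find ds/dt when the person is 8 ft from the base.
15/8 ft/s

By similar triangles: 22/(x+s) = 6/s
Solving: s = 6x/16
ds/dt = 6/16 · dx/dt = 3/8 · 5 = 15/8 ft/s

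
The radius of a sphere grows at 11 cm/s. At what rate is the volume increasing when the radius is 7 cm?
2156π cm³/s

V = (4/3)πr³
dV/dt = dV/dr · dr/dt = 4πr² · 11
At r = 7: dV/dt = 2156π cm³/s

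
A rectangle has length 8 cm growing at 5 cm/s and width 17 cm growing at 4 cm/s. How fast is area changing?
117 cm²/s

A = lw
dA/dt = w·dl/dt + l·dw/dt = 17·5 + 8·4 = 117 cm²/s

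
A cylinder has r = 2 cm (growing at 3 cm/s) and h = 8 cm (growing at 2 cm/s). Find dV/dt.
104π cm³/s

V = πr²h
dV/dt = 2πrh·dr/dt + πr²·dh/dt
= 2π(2)(8)(3) + π(2)²(2)
= 104π cm³/s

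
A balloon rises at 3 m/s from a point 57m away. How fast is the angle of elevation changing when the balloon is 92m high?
0.014599 rad/s

tan(θ) = y/57
sec²(θ) · dθ/dt = (1/57) · dy/dt
dθ/dt = cos²(θ)/57 · 3 = 57/(57² + 92²) · 3
dθ/dt = 0.014599 rad/s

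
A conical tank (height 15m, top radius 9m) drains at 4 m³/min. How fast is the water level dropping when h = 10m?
1/(9π) ≈ 0.03537 m/min

r/h = 9/15, so r = (3/5)h
V = (1/3)πr²h = (1/3)π((3/5)h)²h = (3/25)πh³
dV/dh = (9/25)πh²
dh/dt = (dV/dt)/(dV/dh) = -4/((9/25)π·10²) = -1/(9π) m/min
The level is dropping at 1/(9π) ≈ 0.03537 m/min.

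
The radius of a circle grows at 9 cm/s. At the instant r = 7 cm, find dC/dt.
18π cm/s

C = 2πr
dC/dt = 2π · dr/dt = 2π · 9 = 18π cm/s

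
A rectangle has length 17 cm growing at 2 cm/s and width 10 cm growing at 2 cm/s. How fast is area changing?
54 cm²/s

A = lw
dA/dt = w·dl/dt + l·dw/dt = 10·2 + 17·2 = 54 cm²/s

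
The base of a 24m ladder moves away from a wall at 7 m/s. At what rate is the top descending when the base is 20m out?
35√11/11 ≈ 10.55 m/s

x² + y² = 24²
2x·dx/dt + 2y·dy/dt = 0
dy/dt = -x/y · dx/dt = -20/(4√11) · 7 = -35√11/11 m/s
The top is descending at 35√11/11 ≈ 10.55 m/s.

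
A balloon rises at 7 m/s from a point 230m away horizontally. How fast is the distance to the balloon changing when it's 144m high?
504√18409/18409 ≈ 3.715 m/s

z² = 230² + y²
z = √(230² + 144²) = 2√18409
dz/dt = y/z · dy/dt = 144/(2√18409) · 7 = 504√18409/18409 ≈ 3.715 m/s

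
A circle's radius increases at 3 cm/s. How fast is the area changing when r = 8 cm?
48π cm²/s

A = πr²
dA/dt = 2πr · dr/dt = 2π(8)(3) = 48π cm²/s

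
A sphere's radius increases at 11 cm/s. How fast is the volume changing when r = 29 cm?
37004π cm³/s

V = (4/3)πr³
dV/dt = dV/dr · dr/dt = 4πr² · 11
At r = 29: dV/dt = 37004π cm³/s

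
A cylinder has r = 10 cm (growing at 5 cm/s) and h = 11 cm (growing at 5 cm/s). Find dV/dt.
1600π cm³/s

V = πr²h
dV/dt = 2πrh·dr/dt + πr²·dh/dt
= 2π(10)(11)(5) + π(10)²(5)
= 1600π cm³/s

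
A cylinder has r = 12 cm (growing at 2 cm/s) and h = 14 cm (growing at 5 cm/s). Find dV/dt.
1392π cm³/s

V = πr²h
dV/dt = 2πrh·dr/dt + πr²·dh/dt
= 2π(12)(14)(2) + π(12)²(5)
= 1392π cm³/s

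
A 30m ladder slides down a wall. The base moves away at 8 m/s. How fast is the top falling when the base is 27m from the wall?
72√19/19 ≈ 16.52 m/s

x² + y² = 30²
2x·dx/dt + 2y·dy/dt = 0
dy/dt = -x/y · dx/dt = -27/(3√19) · 8 = -72√19/19 m/s
The top is descending at 72√19/19 ≈ 16.52 m/s.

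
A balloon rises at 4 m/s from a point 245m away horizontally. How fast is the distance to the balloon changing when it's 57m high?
114√63274/31637 ≈ 0.9064 m/s

z² = 245² + y²
z = √(245² + 57²) = √63274
dz/dt = y/z · dy/dt = 57/√63274 · 4 = 114√63274/31637 ≈ 0.9064 m/s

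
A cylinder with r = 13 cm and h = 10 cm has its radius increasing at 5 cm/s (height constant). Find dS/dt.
360π cm²/s

S = 2πrh + 2πr² (lateral + bases)
dS/dt = (2πh + 4πr)·dr/dt = (2π·10 + 4π·13)·5
= 360π cm²/s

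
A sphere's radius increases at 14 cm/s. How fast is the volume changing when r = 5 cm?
1400π cm³/s

V = (4/3)πr³
dV/dt = dV/dr · dr/dt = 4πr² · 14
At r = 5: dV/dt = 1400π cm³/s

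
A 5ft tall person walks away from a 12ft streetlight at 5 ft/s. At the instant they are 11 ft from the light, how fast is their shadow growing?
25/7 ft/s

By similar triangles: 12/(x+s) = 5/s
Solving: s = 5x/7
ds/dt = 5/7 · dx/dt = 5/7 · 5 = 25/7 ft/s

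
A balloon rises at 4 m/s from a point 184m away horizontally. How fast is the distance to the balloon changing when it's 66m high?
132√9553/9553 ≈ 1.351 m/s

z² = 184² + y²
z = √(184² + 66²) = 2√9553
dz/dt = y/z · dy/dt = 66/(2√9553) · 4 = 132√9553/9553 ≈ 1.351 m/s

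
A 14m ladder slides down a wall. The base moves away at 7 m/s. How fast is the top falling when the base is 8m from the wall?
28√33/33 ≈ 4.874 m/s

x² + y² = 14²
2x·dx/dt + 2y·dy/dt = 0
dy/dt = -x/y · dx/dt = -8/(2√33) · 7 = -28√33/33 m/s
The top is descending at 28√33/33 ≈ 4.874 m/s.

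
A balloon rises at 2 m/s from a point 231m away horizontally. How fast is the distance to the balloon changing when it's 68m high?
136√57985/57985 ≈ 0.5648 m/s

z² = 231² + y²
z = √(231² + 68²) = √57985
dz/dt = y/z · dy/dt = 68/√57985 · 2 = 136√57985/57985 ≈ 0.5648 m/s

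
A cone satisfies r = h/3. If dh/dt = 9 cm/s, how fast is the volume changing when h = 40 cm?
1600π cm³/s

V = (1/3)π(h/3)²h = πh³/27
dV/dt = πh²/9 · 9
At h = 40: dV/dt = 1600π cm³/s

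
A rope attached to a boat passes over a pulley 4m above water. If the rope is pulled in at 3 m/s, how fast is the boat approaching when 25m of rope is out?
25√609/203 ≈ 3.039 m/s

rope² = x² + 4²
x = √(25² - 4²) = √609
dx/dt = (rope/x) · d(rope)/dt = (25/√609) · (-3) = -25√609/203 m/s
The boat approaches at 25√609/203 ≈ 3.039 m/s.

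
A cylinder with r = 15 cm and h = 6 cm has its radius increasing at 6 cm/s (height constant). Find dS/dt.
432π cm²/s

S = 2πrh + 2πr² (lateral + bases)
dS/dt = (2πh + 4πr)·dr/dt = (2π·6 + 4π·15)·6
= 432π cm²/s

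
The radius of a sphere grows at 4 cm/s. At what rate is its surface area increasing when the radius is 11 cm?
352π cm²/s

S = 4πr²
dS/dt = dS/dr · dr/dt = 8πr · 4
At r = 11: dS/dt = 352π cm²/s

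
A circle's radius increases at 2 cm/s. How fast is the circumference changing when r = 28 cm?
4π cm/s

C = 2πr
dC/dt = 2π · dr/dt = 2π · 2 = 4π cm/s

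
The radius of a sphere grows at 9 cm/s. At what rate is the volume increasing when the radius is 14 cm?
7056π cm³/s

V = (4/3)πr³
dV/dt = dV/dr · dr/dt = 4πr² · 9
At r = 14: dV/dt = 7056π cm³/s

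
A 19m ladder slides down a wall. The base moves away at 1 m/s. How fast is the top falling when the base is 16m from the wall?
16√105/105 ≈ 1.561 m/s

x² + y² = 19²
2x·dx/dt + 2y·dy/dt = 0
dy/dt = -x/y · dx/dt = -16/√105 · 1 = -16√105/105 m/s
The top is descending at 16√105/105 ≈ 1.561 m/s.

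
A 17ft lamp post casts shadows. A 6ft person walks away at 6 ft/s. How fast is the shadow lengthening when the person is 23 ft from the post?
36/11 ft/s

By similar triangles: 17/(x+s) = 6/s
Solving: s = 6x/11
ds/dt = 6/11 · dx/dt = 6/11 · 6 = 36/11 ft/s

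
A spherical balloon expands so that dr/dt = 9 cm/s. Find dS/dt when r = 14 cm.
1008π cm²/s

S = 4πr²
dS/dt = dS/dr · dr/dt = 8πr · 9
At r = 14: dS/dt = 1008π cm²/s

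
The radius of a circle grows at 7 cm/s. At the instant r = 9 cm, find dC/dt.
14π cm/s

C = 2πr
dC/dt = 2π · dr/dt = 2π · 7 = 14π cm/s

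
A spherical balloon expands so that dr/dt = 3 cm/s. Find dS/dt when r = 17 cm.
408π cm²/s

S = 4πr²
dS/dt = dS/dr · dr/dt = 8πr · 3
At r = 17: dS/dt = 408π cm²/s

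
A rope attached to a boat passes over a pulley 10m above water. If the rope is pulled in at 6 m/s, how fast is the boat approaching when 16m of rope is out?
16√39/13 ≈ 7.686 m/s

rope² = x² + 10²
x = √(16² - 10²) = 2√39
dx/dt = (rope/x) · d(rope)/dt = (16/(2√39)) · (-6) = -16√39/13 m/s
The boat approaches at 16√39/13 ≈ 7.686 m/s.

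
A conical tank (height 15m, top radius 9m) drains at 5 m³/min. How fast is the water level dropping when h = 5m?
5/(9π) ≈ 0.1768 m/min

r/h = 9/15, so r = (3/5)h
V = (1/3)πr²h = (1/3)π((3/5)h)²h = (3/25)πh³
dV/dh = (9/25)πh²
dh/dt = (dV/dt)/(dV/dh) = -5/((9/25)π·5²) = -5/(9π) m/min
The level is dropping at 5/(9π) ≈ 0.1768 m/min.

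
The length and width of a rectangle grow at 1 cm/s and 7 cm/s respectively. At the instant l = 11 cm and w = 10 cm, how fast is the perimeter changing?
16 cm/s

P = 2(l + w)
dP/dt = 2(dl/dt + dw/dt) = 2(1 + 7) = 16 cm/s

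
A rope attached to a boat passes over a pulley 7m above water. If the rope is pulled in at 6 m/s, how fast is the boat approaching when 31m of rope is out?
31√57/38 ≈ 6.159 m/s

rope² = x² + 7²
x = √(31² - 7²) = 4√57
dx/dt = (rope/x) · d(rope)/dt = (31/(4√57)) · (-6) = -31√57/38 m/s
The boat approaches at 31√57/38 ≈ 6.159 m/s.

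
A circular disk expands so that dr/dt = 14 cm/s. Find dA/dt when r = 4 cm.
112π cm²/s

A = πr²
dA/dt = 2πr · dr/dt = 2π(4)(14) = 112π cm²/s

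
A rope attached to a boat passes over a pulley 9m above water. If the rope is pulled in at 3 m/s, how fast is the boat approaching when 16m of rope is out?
48√7/35 ≈ 3.628 m/s

rope² = x² + 9²
x = √(16² - 9²) = 5√7
dx/dt = (rope/x) · d(rope)/dt = (16/(5√7)) · (-3) = -48√7/35 m/s
The boat approaches at 48√7/35 ≈ 3.628 m/s.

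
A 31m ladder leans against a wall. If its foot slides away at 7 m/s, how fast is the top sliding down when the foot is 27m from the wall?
189√58/116 ≈ 12.41 m/s

x² + y² = 31²
2x·dx/dt + 2y·dy/dt = 0
dy/dt = -x/y · dx/dt = -27/(2√58) · 7 = -189√58/116 m/s
The top is descending at 189√58/116 ≈ 12.41 m/s.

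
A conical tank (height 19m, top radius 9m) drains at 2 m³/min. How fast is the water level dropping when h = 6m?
361/(1458π) ≈ 0.07881 m/min

r/h = 9/19, so r = (9/19)h
V = (1/3)πr²h = (1/3)π((9/19)h)²h = (27/361)πh³
dV/dh = (81/361)πh²
dh/dt = (dV/dt)/(dV/dh) = -2/((81/361)π·6²) = -361/(1458π) m/min
The level is dropping at 361/(1458π) ≈ 0.07881 m/min.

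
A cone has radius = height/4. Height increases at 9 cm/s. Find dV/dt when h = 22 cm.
1089π/4 cm³/s

V = (1/3)π(h/4)²h = πh³/48
dV/dt = πh²/16 · 9
At h = 22: dV/dt = 1089π/4 cm³/s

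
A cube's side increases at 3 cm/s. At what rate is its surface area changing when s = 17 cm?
612 cm²/s

A = 6s²
dA/dt = 12s · ds/dt = 12·17·3 = 612 cm²/s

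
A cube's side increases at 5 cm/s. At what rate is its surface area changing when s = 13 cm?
780 cm²/s

A = 6s²
dA/dt = 12s · ds/dt = 12·13·5 = 780 cm²/s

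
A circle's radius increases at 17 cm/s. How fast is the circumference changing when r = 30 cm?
34π cm/s

C = 2πr
dC/dt = 2π · dr/dt = 2π · 17 = 34π cm/s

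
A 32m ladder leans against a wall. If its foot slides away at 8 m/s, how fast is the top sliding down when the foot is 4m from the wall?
8√7/21 ≈ 1.008 m/s

x² + y² = 32²
2x·dx/dt + 2y·dy/dt = 0
dy/dt = -x/y · dx/dt = -4/(12√7) · 8 = -8√7/21 m/s
The top is descending at 8√7/21 ≈ 1.008 m/s.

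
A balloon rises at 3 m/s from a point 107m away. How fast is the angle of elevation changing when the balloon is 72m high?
0.019299 rad/s

tan(θ) = y/107
sec²(θ) · dθ/dt = (1/107) · dy/dt
dθ/dt = cos²(θ)/107 · 3 = 107/(107² + 72²) · 3
dθ/dt = 0.019299 rad/s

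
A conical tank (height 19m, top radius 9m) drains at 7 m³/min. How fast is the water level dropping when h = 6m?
2527/(2916π) ≈ 0.2758 m/min

r/h = 9/19, so r = (9/19)h
V = (1/3)πr²h = (1/3)π((9/19)h)²h = (27/361)πh³
dV/dh = (81/361)πh²
dh/dt = (dV/dt)/(dV/dh) = -7/((81/361)π·6²) = -2527/(2916π) m/min
The level is dropping at 2527/(2916π) ≈ 0.2758 m/min.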